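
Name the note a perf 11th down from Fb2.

Counting four letter names plus an octave down from F lands on C.
A perfect eleventh is 17 semitones; 17 semitones down from Fb2 gives Cb1.

Cb1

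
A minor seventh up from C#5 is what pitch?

B5

Counting seven letter names up from C lands on B.
Moving 10 semitones up from C#5 (the size of a minor seventh) reaches B5.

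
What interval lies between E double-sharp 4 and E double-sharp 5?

perfect 8th

E to E is the same letter name, plus an octave: an octave.
E##4 to E##5 is 12 semitones, matching the perfect octave exactly, so the quality is perfect.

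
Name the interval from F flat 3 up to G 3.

F to G spans two letter names (F-G): a second.
Fb3 to G3 spans 3 semitones — one semitone wider than the major second (2) — giving an augmented second.

augmented 2nd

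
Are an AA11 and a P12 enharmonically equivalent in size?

Both span 19 semitones: a doubly augmented eleventh and a perfect twelfth are the same chromatic distance.

Yes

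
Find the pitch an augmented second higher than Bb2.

The second takes the letter from B up to C.
Moving 3 semitones up from Bb2 (the size of an augmented second) reaches C#3.

C#3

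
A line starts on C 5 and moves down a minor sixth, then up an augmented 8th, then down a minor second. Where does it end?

Down a minor sixth from C5: E4 (8 semitones down).
An augmented octave up from E4 is E#5.
A minor second down from E#5 is D##5.

D double-sharp 5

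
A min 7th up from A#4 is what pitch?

G#5

Seven letter names up from A: G.
A minor seventh is 10 semitones; 10 semitones up from A#4 gives G#5.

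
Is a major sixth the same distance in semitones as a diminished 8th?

No

A major sixth spans 9 semitones; a diminished octave spans 11 semitones. They differ by 2.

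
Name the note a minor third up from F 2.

A-flat 2

The third takes the letter from F up to A.
Moving 3 semitones up from F2 (the size of a minor third) reaches Ab2.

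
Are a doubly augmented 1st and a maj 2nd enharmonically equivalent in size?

Yes

Both span 2 semitones: a doubly augmented unison and a major second are the same chromatic distance.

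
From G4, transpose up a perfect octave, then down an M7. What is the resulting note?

G4 up a perfect octave → G5 (12 semitones).
Down a major seventh from G5: Ab4 (11 semitones down).

Ab4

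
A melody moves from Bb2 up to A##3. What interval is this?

B to A spans seven letter names (B-C-D-E-F-G-A) — that makes it a seventh of some quality.
A major seventh would be 11 semitones; Bb2 to A##3 is 13, two semitones wider, so the interval is doubly augmented.

doubly augmented 7th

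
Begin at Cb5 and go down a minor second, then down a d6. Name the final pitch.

D#4

A minor second down from Cb5 is Bb4.
Bb4 down a diminished sixth → D#4 (7 semitones).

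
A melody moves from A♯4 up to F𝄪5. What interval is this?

major 6th

A to F spans six letter names (A-B-C-D-E-F): a sixth.
The major sixth spans 9 semitones, and A#4 to F##5 is exactly 9 semitones — so this is a major sixth.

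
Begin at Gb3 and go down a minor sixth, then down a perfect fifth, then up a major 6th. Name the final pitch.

C3

Gb3 down a minor sixth → Bb2 (8 semitones).
Bb2 down a perfect fifth → Eb2 (7 semitones).
A major sixth up from Eb2 is C3.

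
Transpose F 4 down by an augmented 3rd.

D-double-flat 4

Three letter names down from F: D.
An augmented third is 5 semitones; 5 semitones down from F4 gives Dbb4.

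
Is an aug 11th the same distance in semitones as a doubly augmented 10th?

Both span 18 semitones: an augmented eleventh and a doubly augmented tenth are the same chromatic distance.

Yes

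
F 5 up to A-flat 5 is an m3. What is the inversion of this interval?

major sixth

Interval numbers invert to sum to nine: 3 + 6 = 9, so a third inverts to a sixth.
And minor becomes major under inversion, so we get a major sixth.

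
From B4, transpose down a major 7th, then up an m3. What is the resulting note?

Eb4

Down a major seventh from B4: C4 (11 semitones down).
A minor third up from C4 is Eb4.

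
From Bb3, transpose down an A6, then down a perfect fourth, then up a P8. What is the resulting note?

An augmented sixth down from Bb3 is Dbb3.
Down a perfect fourth from Dbb3: Abb2 (5 semitones down).
Abb2 up a perfect octave → Abb3 (12 semitones).

Abb3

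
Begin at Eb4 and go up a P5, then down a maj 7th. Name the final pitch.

A perfect fifth up from Eb4 is Bb4.
Down a major seventh from Bb4: Cb4 (11 semitones down).

Cb4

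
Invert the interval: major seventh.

minor second

The rule of nine gives the new number: 9 − 7 = 2, so a seventh becomes a second.
The quality also flips — major becomes minor — giving a minor second.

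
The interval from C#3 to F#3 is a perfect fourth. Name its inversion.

perfect 5th

The rule of nine gives the new number: 9 − 4 = 5, so a fourth becomes a fifth.
And perfect stays perfect under inversion, so we get a perfect fifth.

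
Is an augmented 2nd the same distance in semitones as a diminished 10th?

No

An augmented second is 3 semitones but a diminished tenth is 14 semitones — different sizes.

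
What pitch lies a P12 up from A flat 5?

E flat 7

Counting five letter names plus an octave up from A lands on E.
A perfect twelfth spans 19 semitones, so from Ab5 the target pitch is Eb7.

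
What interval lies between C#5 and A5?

C to A spans six letter names (C-D-E-F-G-A) — that makes it a sixth of some quality.
At 8 semitones, C#5→A5 falls one short of a major sixth: minor.

minor 6th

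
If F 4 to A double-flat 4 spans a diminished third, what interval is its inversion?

augmented 6th

Interval numbers invert to sum to nine: 3 + 6 = 9, so a third inverts to a sixth.
The quality also flips — diminished becomes augmented — giving an augmented sixth.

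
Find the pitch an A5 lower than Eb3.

Abb2

Five letter names down from E: A.
Moving 8 semitones down from Eb3 (the size of an augmented fifth) reaches Abb2.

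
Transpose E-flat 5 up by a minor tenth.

The tenth's letter: E up three letter names plus an octave → G.
Moving 15 semitones up from Eb5 (the size of a minor tenth) reaches Gb6.

G-flat 6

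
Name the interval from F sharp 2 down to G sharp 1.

Descending from F#2 to G#1 is the same interval as ascending G#1 to F#2.
G to F spans seven letter names (G-A-B-C-D-E-F), so the interval is some kind of seventh.
A major seventh would be 11 semitones, but G#1 to F#2 is 10 — one semitone narrower, making it a minor seventh.

m7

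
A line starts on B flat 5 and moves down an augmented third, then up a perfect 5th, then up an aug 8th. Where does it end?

D flat 7

An augmented third down from Bb5 is Gbb5.
Up a perfect fifth from Gbb5: Dbb6 (7 semitones up).
Up an augmented octave from Dbb6: Db7 (13 semitones up).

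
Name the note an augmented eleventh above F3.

Counting four letter names plus an octave up from F lands on B.
Moving 18 semitones up from F3 (the size of an augmented eleventh) reaches B4.

B4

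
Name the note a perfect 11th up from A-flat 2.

D-flat 4

The eleventh's letter: A up four letter names plus an octave → D.
A perfect eleventh spans 17 semitones, so from Ab2 the target pitch is Db4.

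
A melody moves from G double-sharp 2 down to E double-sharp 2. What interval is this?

Descending from G##2 to E##2 is the same interval as ascending E##2 to G##2.
E to G spans three letter names (E-F-G): a third.
At 3 semitones, E##2→G##2 falls one short of a major third: minor.

minor third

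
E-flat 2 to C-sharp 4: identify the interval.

augmented thirteenth

E to C spans six letter names (E-F-G-A-B-C), plus an octave: a thirteenth.
A major thirteenth would be 21 semitones; Eb2 to C#4 is 22, one semitone wider, so the interval is augmented.
(Equivalently, a compound augmented sixth: an augmented sixth plus an octave.)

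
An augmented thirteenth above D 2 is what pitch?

Counting six letter names plus an octave up from D lands on B.
An augmented thirteenth is 22 semitones; 22 semitones up from D2 gives B#3.

B-sharp 3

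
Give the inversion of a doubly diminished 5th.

The rule of nine gives the new number: 9 − 5 = 4, so a fifth becomes a fourth.
The quality also flips — doubly diminished becomes doubly augmented — giving a doubly augmented fourth.

AA4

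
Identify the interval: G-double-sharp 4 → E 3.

augmented tenth

Descending from G##4 to E3 is the same interval as ascending E3 to G##4.
E to G spans three letter names (E-F-G), plus an octave, so the interval is some kind of tenth.
The major tenth is 16 semitones; here we have 17, one semitone wider: augmented.
(Equivalently, a compound augmented third: an augmented third plus an octave.)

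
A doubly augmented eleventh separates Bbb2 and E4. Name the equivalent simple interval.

Each octave removed subtracts seven from the number: 11 − 7 = 4.
Quality carries through unchanged, so the simple form is a doubly augmented fourth.

AA4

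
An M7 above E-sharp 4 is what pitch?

D-double-sharp 5

Counting seven letter names up from E lands on D.
A major seventh spans 11 semitones, so from E#4 the target pitch is D##5.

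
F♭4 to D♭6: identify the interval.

F to D spans six letter names (F-G-A-B-C-D), plus an octave: a thirteenth.
Fb4 to Db6 is 21 semitones, matching the major thirteenth exactly, so the quality is major.
(Equivalently, a compound major sixth: a major sixth plus an octave.)

major thirteenth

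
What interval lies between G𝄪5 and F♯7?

d14

G to F spans seven letter names (G-A-B-C-D-E-F), plus an octave — that makes it a fourteenth of some quality.
A major fourteenth would be 23 semitones; G##5 to F#7 is 21, two semitones narrower, so the interval is diminished.
(Equivalently, a compound diminished seventh: a diminished seventh plus an octave.)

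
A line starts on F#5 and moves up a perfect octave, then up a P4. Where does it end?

F#5 up a perfect octave → F#6 (12 semitones).
F#6 up a perfect fourth → B6 (5 semitones).

B6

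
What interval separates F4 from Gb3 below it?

major 7th

Descending from F4 to Gb3 is the same interval as ascending Gb3 to F4.
G to F spans seven letter names (G-A-B-C-D-E-F) — that makes it a seventh of some quality.
Gb3 to F4 is 11 semitones, matching the major seventh exactly, so the quality is major.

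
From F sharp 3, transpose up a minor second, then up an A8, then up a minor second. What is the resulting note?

A 4

A minor second up from F#3 is G3.
An augmented octave up from G3 is G#4.
G#4 up a minor second → A4 (1 semitone).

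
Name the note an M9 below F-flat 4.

The ninth's letter: F down two letter names plus an octave → E.
Moving 14 semitones down from Fb4 (the size of a major ninth) reaches Ebb3.

E-double-flat 3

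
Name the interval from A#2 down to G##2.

Descending from A#2 to G##2 is the same interval as ascending G##2 to A#2.
G to A spans two letter names (G-A), so the interval is some kind of second.
A major second would be 2 semitones, but G##2 to A#2 is 1 — one semitone narrower, making it a minor second.

minor second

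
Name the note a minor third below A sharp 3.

F double-sharp 3

The third takes the letter from A down to F.
Moving 3 semitones down from A#3 (the size of a minor third) reaches F##3.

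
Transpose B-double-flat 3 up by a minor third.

D-double-flat 4

Counting three letter names up from B lands on D.
A minor third spans 3 semitones, so from Bbb3 the target pitch is Dbb4.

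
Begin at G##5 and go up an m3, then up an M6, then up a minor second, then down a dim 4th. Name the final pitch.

G##5 up a minor third → B#5 (3 semitones).
A major sixth up from B#5 is G##6.
A minor second up from G##6 is A#6.
Down a diminished fourth from A#6: E##6 (4 semitones down).

E##6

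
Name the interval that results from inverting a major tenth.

First reduce the compound major tenth to its simple form, a major third.
Inverted interval numbers add to nine, so a third pairs with a sixth (3 + 6 = 9).
The quality also flips — major becomes minor — giving a minor sixth.

minor 6th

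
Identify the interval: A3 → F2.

major 10th

Descending from A3 to F2 is the same interval as ascending F2 to A3.
F to A spans three letter names (F-G-A), plus an octave — that makes it a tenth of some quality.
Counting semitones, F2→A3 is 16, which is the major tenth.
(Equivalently, a compound major third: a major third plus an octave.)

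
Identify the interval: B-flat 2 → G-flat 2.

Descending from Bb2 to Gb2 is the same interval as ascending Gb2 to Bb2.
G to B spans three letter names (G-A-B), so the interval is some kind of third.
The major third spans 4 semitones, and Gb2 to Bb2 is exactly 4 semitones — so this is a major third.

major third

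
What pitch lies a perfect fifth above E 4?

B 4

Five letter names up from E: B.
A perfect fifth spans 7 semitones, so from E4 the target pitch is B4.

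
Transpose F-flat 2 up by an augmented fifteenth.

F 4

A fifteenth keeps the letter name F, two octaves up from F.
Moving 25 semitones up from Fb2 (the size of an augmented fifteenth) reaches F4.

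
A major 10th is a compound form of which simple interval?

major third

Subtracting seven from the interval number removes an octave: 10 − 7 = 3.
Quality carries through unchanged, so the simple form is a major third.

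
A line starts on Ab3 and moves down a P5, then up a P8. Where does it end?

Db4

Down a perfect fifth from Ab3: Db3 (7 semitones down).
Db3 up a perfect octave → Db4 (12 semitones).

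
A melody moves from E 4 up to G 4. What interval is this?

E to G spans three letter names (E-F-G): a third.
At 3 semitones, E4→G4 falls one short of a major third: minor.

minor third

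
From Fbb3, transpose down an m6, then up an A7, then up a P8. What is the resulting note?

G4

Fbb3 down a minor sixth → Abb2 (8 semitones).
Up an augmented seventh from Abb2: G3 (12 semitones up).
A perfect octave up from G3 is G4.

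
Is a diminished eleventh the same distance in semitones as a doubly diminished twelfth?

16 semitones (diminished eleventh) vs 17 semitones (doubly diminished twelfth): not equal.

No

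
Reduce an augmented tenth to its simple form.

Subtracting seven from the interval number removes an octave: 10 − 7 = 3.
So an augmented tenth is an octave plus an augmented third. The quality is unchanged.

augmented 3rd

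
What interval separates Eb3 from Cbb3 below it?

Descending from Eb3 to Cbb3 is the same interval as ascending Cbb3 to Eb3.
C to E spans three letter names (C-D-E), so the interval is some kind of third.
The major third is 4 semitones; here we have 5, one semitone wider: augmented.

augmented 3rd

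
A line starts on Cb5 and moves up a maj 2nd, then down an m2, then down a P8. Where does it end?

C4

Cb5 up a major second → Db5 (2 semitones).
Db5 down a minor second → C5 (1 semitone).
C5 down a perfect octave → C4 (12 semitones).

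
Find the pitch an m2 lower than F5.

E5

Counting two letter names down from F lands on E.
A minor second spans 1 semitone, so from F5 the target pitch is E5.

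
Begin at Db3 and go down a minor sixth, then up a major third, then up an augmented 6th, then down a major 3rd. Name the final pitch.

Down a minor sixth from Db3: F2 (8 semitones down).
F2 up a major third → A2 (4 semitones).
A2 up an augmented sixth → F##3 (10 semitones).
Down a major third from F##3: D#3 (4 semitones down).

D#3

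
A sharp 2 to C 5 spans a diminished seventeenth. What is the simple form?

diminished 3rd

Subtracting seven from the interval number removes an octave: 17 − 14 = 3.
So a diminished seventeenth is 2 octaves plus a diminished third. The quality is unchanged.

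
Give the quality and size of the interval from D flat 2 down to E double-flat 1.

major seventh

Descending from Db2 to Ebb1 is the same interval as ascending Ebb1 to Db2.
E to D spans seven letter names (E-F-G-A-B-C-D): a seventh.
The major seventh spans 11 semitones, and Ebb1 to Db2 is exactly 11 semitones — so this is a major seventh.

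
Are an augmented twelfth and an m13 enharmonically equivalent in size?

Both span 20 semitones: an augmented twelfth and a minor thirteenth are the same chromatic distance.

Yes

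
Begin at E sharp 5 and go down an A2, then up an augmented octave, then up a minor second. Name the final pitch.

E#5 down an augmented second → D5 (3 semitones).
An augmented octave up from D5 is D#6.
A minor second up from D#6 is E6.

E 6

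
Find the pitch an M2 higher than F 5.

G 5

Counting two letter names up from F lands on G.
A major second spans 2 semitones, so from F5 the target pitch is G5.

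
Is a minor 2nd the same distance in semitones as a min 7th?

No

A minor second is 1 semitone but a minor seventh is 10 semitones — different sizes.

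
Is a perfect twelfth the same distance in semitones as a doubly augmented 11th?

Yes

A perfect twelfth spans 19 semitones, and a doubly augmented eleventh also spans 19 semitones — they're enharmonic.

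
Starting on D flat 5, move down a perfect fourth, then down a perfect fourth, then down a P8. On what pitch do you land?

Db5 down a perfect fourth → Ab4 (5 semitones).
Ab4 down a perfect fourth → Eb4 (5 semitones).
Down a perfect octave from Eb4: Eb3 (12 semitones down).

E flat 3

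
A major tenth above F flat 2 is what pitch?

A flat 3

Counting three letter names plus an octave up from F lands on A.
A major tenth is 16 semitones; 16 semitones up from Fb2 gives Ab3.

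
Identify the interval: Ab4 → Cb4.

major sixth

Descending from Ab4 to Cb4 is the same interval as ascending Cb4 to Ab4.
C to A spans six letter names (C-D-E-F-G-A) — that makes it a sixth of some quality.
The major sixth spans 9 semitones, and Cb4 to Ab4 is exactly 9 semitones — so this is a major sixth.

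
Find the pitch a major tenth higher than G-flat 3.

The tenth's letter: G up three letter names plus an octave → B.
A major tenth spans 16 semitones, so from Gb3 the target pitch is Bb4.

B-flat 4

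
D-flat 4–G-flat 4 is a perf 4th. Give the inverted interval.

The rule of nine gives the new number: 9 − 4 = 5, so a fourth becomes a fifth.
And perfect stays perfect under inversion, so we get a perfect fifth.

perfect fifth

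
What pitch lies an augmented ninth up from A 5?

Two letters up from A (plus an octave) reaches B.
An augmented ninth spans 15 semitones, so from A5 the target pitch is B#6.

B sharp 6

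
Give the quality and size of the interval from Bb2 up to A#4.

augmented fourteenth

B to A spans seven letter names (B-C-D-E-F-G-A), plus an octave — that makes it a fourteenth of some quality.
Bb2 to A#4 spans 24 semitones — one semitone wider than the major fourteenth (23) — giving an augmented fourteenth.
(Equivalently, a compound augmented seventh: an augmented seventh plus an octave.)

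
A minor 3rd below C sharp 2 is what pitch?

Three letter names down from C: A.
A minor third spans 3 semitones, so from C#2 the target pitch is A#1.

A sharp 1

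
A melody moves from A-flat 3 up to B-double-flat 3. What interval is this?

minor second

A to B spans two letter names (A-B) — that makes it a second of some quality.
A major second would be 2 semitones, but Ab3 to Bbb3 is 1 — one semitone narrower, making it a minor second.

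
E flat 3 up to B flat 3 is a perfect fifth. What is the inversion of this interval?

perfect fourth

The rule of nine gives the new number: 9 − 5 = 4, so a fifth becomes a fourth.
And perfect stays perfect under inversion, so we get a perfect fourth.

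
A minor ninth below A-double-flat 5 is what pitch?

The ninth's letter: A down two letter names plus an octave → G.
A minor ninth is 13 semitones; 13 semitones down from Abb5 gives Gb4.

G-flat 4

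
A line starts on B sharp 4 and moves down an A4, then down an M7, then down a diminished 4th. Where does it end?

An augmented fourth down from B#4 is F#4.
Down a major seventh from F#4: G3 (11 semitones down).
Down a diminished fourth from G3: D#3 (4 semitones down).

D sharp 3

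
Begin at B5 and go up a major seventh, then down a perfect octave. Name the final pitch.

A#5

Up a major seventh from B5: A#6 (11 semitones up).
A perfect octave down from A#6 is A#5.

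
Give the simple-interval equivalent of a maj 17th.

M3

Subtracting seven from the interval number removes an octave: 17 − 14 = 3.
Quality carries through unchanged, so the simple form is a major third.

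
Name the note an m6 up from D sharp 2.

Counting six letter names up from D lands on B.
A minor sixth spans 8 semitones, so from D#2 the target pitch is B2.

B 2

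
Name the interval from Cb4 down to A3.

Descending from Cb4 to A3 is the same interval as ascending A3 to Cb4.
A to C spans three letter names (A-B-C) — that makes it a third of some quality.
A3 to Cb4 spans 2 semitones — two semitones narrower than the major third (4) — giving a diminished third.

diminished 3rd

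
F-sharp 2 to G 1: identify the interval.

Descending from F#2 to G1 is the same interval as ascending G1 to F#2.
G to F spans seven letter names (G-A-B-C-D-E-F), so the interval is some kind of seventh.
Counting semitones, G1→F#2 is 11, which is the major seventh.

major seventh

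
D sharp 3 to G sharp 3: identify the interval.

D to G spans four letter names (D-E-F-G) — that makes it a fourth of some quality.
The perfect fourth spans 5 semitones, and D#3 to G#3 is exactly 5 semitones — so this is a perfect fourth.

P4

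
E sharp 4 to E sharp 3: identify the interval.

Descending from E#4 to E#3 is the same interval as ascending E#3 to E#4.
E to E is the same letter name, plus an octave — that makes it an octave of some quality.
Counting semitones, E#3→E#4 is 12, which is the perfect octave.

perfect octave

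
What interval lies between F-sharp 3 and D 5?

F to D spans six letter names (F-G-A-B-C-D), plus an octave — that makes it a thirteenth of some quality.
At 20 semitones, F#3→D5 falls one short of a major thirteenth: minor.
(Equivalently, a compound minor sixth: a minor sixth plus an octave.)

minor thirteenth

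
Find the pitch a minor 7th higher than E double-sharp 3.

The seventh takes the letter from E up to D.
Moving 10 semitones up from E##3 (the size of a minor seventh) reaches D##4.

D double-sharp 4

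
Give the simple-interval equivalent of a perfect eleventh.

perfect fourth

Take out an octave (7 from the number): 11 − 7 = 4.
Quality carries through unchanged, so the simple form is a perfect fourth.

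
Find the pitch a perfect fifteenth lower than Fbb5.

Fbb3

The letter stays F (same as the start), shifted two octaves down.
Moving 24 semitones down from Fbb5 (the size of a perfect fifteenth) reaches Fbb3.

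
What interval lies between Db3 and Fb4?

minor tenth

D to F spans three letter names (D-E-F), plus an octave, so the interval is some kind of tenth.
Db3 to Fb4 is 15 semitones, a half step short of the major tenth (16), so this is minor.
(Equivalently, a compound minor third: a minor third plus an octave.)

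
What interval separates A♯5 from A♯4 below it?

P8

Descending from A#5 to A#4 is the same interval as ascending A#4 to A#5.
A to A is the same letter name, plus an octave: an octave.
The perfect octave spans 12 semitones, and A#4 to A#5 is exactly 12 semitones — so this is a perfect octave.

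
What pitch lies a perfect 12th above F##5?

C##7

Five letters up from F (plus an octave) reaches C.
A perfect twelfth is 19 semitones; 19 semitones up from F##5 gives C##7.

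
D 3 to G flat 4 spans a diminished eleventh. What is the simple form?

Each octave removed subtracts seven from the number: 11 − 7 = 4.
That makes a diminished eleventh a compound diminished fourth — an octave plus a diminished fourth.

diminished fourth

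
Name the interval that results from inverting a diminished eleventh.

First reduce the compound diminished eleventh to its simple form, a diminished fourth.
Inverted interval numbers add to nine, so a fourth pairs with a fifth (4 + 5 = 9).
And diminished becomes augmented under inversion, so we get an augmented fifth.

augmented 5th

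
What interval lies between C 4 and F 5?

C to F spans four letter names (C-D-E-F), plus an octave, so the interval is some kind of eleventh.
The perfect eleventh spans 17 semitones, and C4 to F5 is exactly 17 semitones — so this is a perfect eleventh.
(Equivalently, a compound perfect fourth: a perfect fourth plus an octave.)

P11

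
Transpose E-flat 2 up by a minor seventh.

D-flat 3

The seventh takes the letter from E up to D.
Moving 10 semitones up from Eb2 (the size of a minor seventh) reaches Db3.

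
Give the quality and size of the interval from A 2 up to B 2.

major second

A to B spans two letter names (A-B) — that makes it a second of some quality.
Counting semitones, A2→B2 is 2, which is the major second.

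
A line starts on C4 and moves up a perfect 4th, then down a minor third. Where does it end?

D4

A perfect fourth up from C4 is F4.
Down a minor third from F4: D4 (3 semitones down).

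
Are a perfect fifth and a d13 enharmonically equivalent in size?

No

A perfect fifth is 7 semitones but a diminished thirteenth is 19 semitones — different sizes.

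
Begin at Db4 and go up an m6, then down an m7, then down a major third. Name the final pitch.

A minor sixth up from Db4 is Bbb4.
Down a minor seventh from Bbb4: Cb4 (10 semitones down).
A major third down from Cb4 is Abb3.

Abb3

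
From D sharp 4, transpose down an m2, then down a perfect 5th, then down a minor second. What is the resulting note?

Down a minor second from D#4: C##4 (1 semitone down).
C##4 down a perfect fifth → F##3 (7 semitones).
A minor second down from F##3 is E##3.

E double-sharp 3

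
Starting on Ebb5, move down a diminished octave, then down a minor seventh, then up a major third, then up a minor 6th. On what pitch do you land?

Down a diminished octave from Ebb5: Eb4 (11 semitones down).
Down a minor seventh from Eb4: F3 (10 semitones down).
A major third up from F3 is A3.
A minor sixth up from A3 is F4.

F4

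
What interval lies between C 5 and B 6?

major fourteenth

C to B spans seven letter names (C-D-E-F-G-A-B), plus an octave: a fourteenth.
C5 to B6 is 23 semitones, matching the major fourteenth exactly, so the quality is major.
(Equivalently, a compound major seventh: a major seventh plus an octave.)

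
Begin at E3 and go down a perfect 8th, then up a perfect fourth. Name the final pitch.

A2

Down a perfect octave from E3: E2 (12 semitones down).
E2 up a perfect fourth → A2 (5 semitones).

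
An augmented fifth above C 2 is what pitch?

G sharp 2

Counting five letter names up from C lands on G.
An augmented fifth is 8 semitones; 8 semitones up from C2 gives G#2.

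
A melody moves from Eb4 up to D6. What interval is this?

E to D spans seven letter names (E-F-G-A-B-C-D), plus an octave: a fourteenth.
Eb4 to D6 is 23 semitones, matching the major fourteenth exactly, so the quality is major.
(Equivalently, a compound major seventh: a major seventh plus an octave.)

M14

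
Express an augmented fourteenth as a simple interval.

Each octave removed subtracts seven from the number: 14 − 7 = 7.
Quality carries through unchanged, so the simple form is an augmented seventh.

A7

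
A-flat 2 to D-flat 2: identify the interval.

perfect fifth

Descending from Ab2 to Db2 is the same interval as ascending Db2 to Ab2.
D to A spans five letter names (D-E-F-G-A): a fifth.
The perfect fifth spans 7 semitones, and Db2 to Ab2 is exactly 7 semitones — so this is a perfect fifth.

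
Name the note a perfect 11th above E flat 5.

The eleventh's letter: E up four letter names plus an octave → A.
A perfect eleventh spans 17 semitones, so from Eb5 the target pitch is Ab6.

A flat 6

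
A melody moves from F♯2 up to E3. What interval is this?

minor 7th

F to E spans seven letter names (F-G-A-B-C-D-E), so the interval is some kind of seventh.
At 10 semitones, F#2→E3 falls one short of a major seventh: minor.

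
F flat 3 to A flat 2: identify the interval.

minor 6th

Descending from Fb3 to Ab2 is the same interval as ascending Ab2 to Fb3.
A to F spans six letter names (A-B-C-D-E-F), so the interval is some kind of sixth.
At 8 semitones, Ab2→Fb3 falls one short of a major sixth: minor.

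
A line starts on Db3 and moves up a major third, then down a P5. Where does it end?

Up a major third from Db3: F3 (4 semitones up).
Down a perfect fifth from F3: Bb2 (7 semitones down).

Bb2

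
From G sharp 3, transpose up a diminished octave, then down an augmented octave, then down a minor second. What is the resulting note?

A diminished octave up from G#3 is G4.
An augmented octave down from G4 is Gb3.
Gb3 down a minor second → F3 (1 semitone).

F 3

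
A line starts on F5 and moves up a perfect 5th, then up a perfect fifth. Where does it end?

A perfect fifth up from F5 is C6.
C6 up a perfect fifth → G6 (7 semitones).

G6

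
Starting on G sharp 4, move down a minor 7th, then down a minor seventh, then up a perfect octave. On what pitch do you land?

A minor seventh down from G#4 is A#3.
Down a minor seventh from A#3: B#2 (10 semitones down).
Up a perfect octave from B#2: B#3 (12 semitones up).

B sharp 3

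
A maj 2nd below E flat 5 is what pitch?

The second takes the letter from E down to D.
A major second spans 2 semitones, so from Eb5 the target pitch is Db5.

D flat 5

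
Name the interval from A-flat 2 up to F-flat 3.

A to F spans six letter names (A-B-C-D-E-F) — that makes it a sixth of some quality.
Ab2 to Fb3 is 8 semitones, a half step short of the major sixth (9), so this is minor.

minor sixth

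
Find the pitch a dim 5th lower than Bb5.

The fifth takes the letter from B down to E.
Moving 6 semitones down from Bb5 (the size of a diminished fifth) reaches E5.

E5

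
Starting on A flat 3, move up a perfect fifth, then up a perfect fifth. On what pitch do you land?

B flat 4

A perfect fifth up from Ab3 is Eb4.
Eb4 up a perfect fifth → Bb4 (7 semitones).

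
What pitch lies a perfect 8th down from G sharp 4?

G sharp 3

The letter stays G (same as the start), shifted an octave down.
A perfect octave is 12 semitones; 12 semitones down from G#4 gives G#3.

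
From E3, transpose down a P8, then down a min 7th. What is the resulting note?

Down a perfect octave from E3: E2 (12 semitones down).
E2 down a minor seventh → F#1 (10 semitones).

F#1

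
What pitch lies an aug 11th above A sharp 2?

Counting four letter names plus an octave up from A lands on D.
Moving 18 semitones up from A#2 (the size of an augmented eleventh) reaches D##4.

D double-sharp 4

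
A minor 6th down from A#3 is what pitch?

C##3

The sixth takes the letter from A down to C.
A minor sixth spans 8 semitones, so from A#3 the target pitch is C##3.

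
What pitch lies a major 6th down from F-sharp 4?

Six letter names down from F: A.
Moving 9 semitones down from F#4 (the size of a major sixth) reaches A3.

A 3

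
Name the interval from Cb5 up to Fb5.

perfect fourth

C to F spans four letter names (C-D-E-F): a fourth.
Cb5 to Fb5 is 5 semitones, matching the perfect fourth exactly, so the quality is perfect.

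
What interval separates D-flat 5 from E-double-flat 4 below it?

major 7th

Descending from Db5 to Ebb4 is the same interval as ascending Ebb4 to Db5.
E to D spans seven letter names (E-F-G-A-B-C-D): a seventh.
The major seventh spans 11 semitones, and Ebb4 to Db5 is exactly 11 semitones — so this is a major seventh.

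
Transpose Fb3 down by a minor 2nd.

Eb3

Two letter names down from F: E.
A minor second is 1 semitone; 1 semitone down from Fb3 gives Eb3.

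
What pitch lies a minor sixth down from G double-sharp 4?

Counting six letter names down from G lands on B.
Moving 8 semitones down from G##4 (the size of a minor sixth) reaches B##3.

B double-sharp 3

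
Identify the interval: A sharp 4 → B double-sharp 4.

augmented second

A to B spans two letter names (A-B): a second.
The major second is 2 semitones; here we have 3, one semitone wider: augmented.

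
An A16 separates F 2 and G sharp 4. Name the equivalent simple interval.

A2

Each octave removed subtracts seven from the number: 16 − 14 = 2.
So an augmented sixteenth is 2 octaves plus an augmented second. The quality is unchanged.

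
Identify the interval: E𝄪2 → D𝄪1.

Descending from E##2 to D##1 is the same interval as ascending D##1 to E##2.
D to E spans two letter names (D-E), plus an octave, so the interval is some kind of ninth.
D##1 to E##2 is 14 semitones, matching the major ninth exactly, so the quality is major.
(Equivalently, a compound major second: a major second plus an octave.)

major 9th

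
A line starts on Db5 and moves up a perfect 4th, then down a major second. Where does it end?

Up a perfect fourth from Db5: Gb5 (5 semitones up).
Gb5 down a major second → Fb5 (2 semitones).

Fb5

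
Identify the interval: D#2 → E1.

Descending from D#2 to E1 is the same interval as ascending E1 to D#2.
E to D spans seven letter names (E-F-G-A-B-C-D): a seventh.
Counting semitones, E1→D#2 is 11, which is the major seventh.

major seventh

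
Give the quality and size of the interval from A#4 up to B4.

m2

A to B spans two letter names (A-B): a second.
A major second would be 2 semitones, but A#4 to B4 is 1 — one semitone narrower, making it a minor second.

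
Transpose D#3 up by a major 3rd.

F##3

Counting three letter names up from D lands on F.
A major third spans 4 semitones, so from D#3 the target pitch is F##3.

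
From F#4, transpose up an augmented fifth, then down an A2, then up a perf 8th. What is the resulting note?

B5

An augmented fifth up from F#4 is C##5.
Down an augmented second from C##5: B4 (3 semitones down).
A perfect octave up from B4 is B5.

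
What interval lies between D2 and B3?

major thirteenth

D to B spans six letter names (D-E-F-G-A-B), plus an octave: a thirteenth.
The major thirteenth spans 21 semitones, and D2 to B3 is exactly 21 semitones — so this is a major thirteenth.
(Equivalently, a compound major sixth: a major sixth plus an octave.)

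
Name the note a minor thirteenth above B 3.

Six letters up from B (plus an octave) reaches G.
A minor thirteenth is 20 semitones; 20 semitones up from B3 gives G5.

G 5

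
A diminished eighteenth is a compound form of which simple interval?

Take out 2 octaves (14 from the number): 18 − 14 = 4.
So a diminished eighteenth is 2 octaves plus a diminished fourth. The quality is unchanged.

d4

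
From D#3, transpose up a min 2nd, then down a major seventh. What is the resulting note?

F2

A minor second up from D#3 is E3.
A major seventh down from E3 is F2.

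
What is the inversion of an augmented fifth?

Interval numbers invert to sum to nine: 5 + 4 = 9, so a fifth inverts to a fourth.
And augmented becomes diminished under inversion, so we get a diminished fourth.

diminished 4th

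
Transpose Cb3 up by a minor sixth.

Abb3

The sixth takes the letter from C up to A.
A minor sixth spans 8 semitones, so from Cb3 the target pitch is Abb3.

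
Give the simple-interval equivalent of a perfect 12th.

P5

Take out an octave (7 from the number): 12 − 7 = 5.
Quality carries through unchanged, so the simple form is a perfect fifth.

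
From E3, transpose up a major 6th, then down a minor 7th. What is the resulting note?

Up a major sixth from E3: C#4 (9 semitones up).
C#4 down a minor seventh → D#3 (10 semitones).

D#3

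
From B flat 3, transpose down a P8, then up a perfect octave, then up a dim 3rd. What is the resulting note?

Bb3 down a perfect octave → Bb2 (12 semitones).
Up a perfect octave from Bb2: Bb3 (12 semitones up).
A diminished third up from Bb3 is Dbb4.

D double-flat 4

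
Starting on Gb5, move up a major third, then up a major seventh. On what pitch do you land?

A6

A major third up from Gb5 is Bb5.
Up a major seventh from Bb5: A6 (11 semitones up).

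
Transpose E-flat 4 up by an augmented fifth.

Counting five letter names up from E lands on B.
An augmented fifth spans 8 semitones, so from Eb4 the target pitch is B4.

B 4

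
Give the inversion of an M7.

Interval numbers invert to sum to nine: 7 + 2 = 9, so a seventh inverts to a second.
And major becomes minor under inversion, so we get a minor second.

m2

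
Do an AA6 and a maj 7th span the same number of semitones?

Both span 11 semitones: a doubly augmented sixth and a major seventh are the same chromatic distance.

Yes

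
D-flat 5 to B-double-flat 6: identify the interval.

minor thirteenth

D to B spans six letter names (D-E-F-G-A-B), plus an octave, so the interval is some kind of thirteenth.
Db5 to Bbb6 is 20 semitones, a half step short of the major thirteenth (21), so this is minor.
(Equivalently, a compound minor sixth: a minor sixth plus an octave.)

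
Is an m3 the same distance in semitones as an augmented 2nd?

Yes

A minor third spans 3 semitones, and an augmented second also spans 3 semitones — they're enharmonic.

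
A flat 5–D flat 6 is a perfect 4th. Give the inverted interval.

The rule of nine gives the new number: 9 − 4 = 5, so a fourth becomes a fifth.
The quality also flips — perfect stays perfect — giving a perfect fifth.

P5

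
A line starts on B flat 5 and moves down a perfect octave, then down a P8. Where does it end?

Down a perfect octave from Bb5: Bb4 (12 semitones down).
Down a perfect octave from Bb4: Bb3 (12 semitones down).

B flat 3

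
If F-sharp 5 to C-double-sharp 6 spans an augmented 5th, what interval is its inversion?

Interval numbers invert to sum to nine: 5 + 4 = 9, so a fifth inverts to a fourth.
The quality also flips — augmented becomes diminished — giving a diminished fourth.

diminished fourth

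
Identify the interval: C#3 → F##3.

C to F spans four letter names (C-D-E-F), so the interval is some kind of fourth.
C#3 to F##3 spans 6 semitones — one semitone wider than the perfect fourth (5) — giving an augmented fourth.

augmented 4th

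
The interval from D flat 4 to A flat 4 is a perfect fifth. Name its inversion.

P4

Interval numbers invert to sum to nine: 5 + 4 = 9, so a fifth inverts to a fourth.
Quality inverts too: perfect stays perfect. That makes the inversion a perfect fourth.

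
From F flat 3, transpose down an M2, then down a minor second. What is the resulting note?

A major second down from Fb3 is Ebb3.
A minor second down from Ebb3 is Db3.

D flat 3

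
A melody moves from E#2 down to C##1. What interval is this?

Descending from E#2 to C##1 is the same interval as ascending C##1 to E#2.
C to E spans three letter names (C-D-E), plus an octave: a tenth.
A major tenth would be 16 semitones, but C##1 to E#2 is 15 — one semitone narrower, making it a minor tenth.
(Equivalently, a compound minor third: a minor third plus an octave.)

minor tenth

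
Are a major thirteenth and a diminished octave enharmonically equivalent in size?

No

A major thirteenth spans 21 semitones; a diminished octave spans 11 semitones. They differ by 10.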